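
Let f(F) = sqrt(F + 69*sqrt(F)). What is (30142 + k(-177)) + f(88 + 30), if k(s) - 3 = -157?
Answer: 29988 + sqrt(118 + 69*sqrt(118)) ≈ 30017.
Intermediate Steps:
k(s) = -154 (k(s) = 3 - 157 = -154)
(30142 + k(-177)) + f(88 + 30) = (30142 - 154) + sqrt((88 + 30) + 69*sqrt(88 + 30)) = 29988 + sqrt(118 + 69*sqrt(118))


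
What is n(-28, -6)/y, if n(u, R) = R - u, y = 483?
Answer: 22/483 ≈ 0.045549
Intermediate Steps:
n(-28, -6)/y = (-6 - 1*(-28))/483 = (-6 + 28)*(1/483) = 22*(1/483) = 22/483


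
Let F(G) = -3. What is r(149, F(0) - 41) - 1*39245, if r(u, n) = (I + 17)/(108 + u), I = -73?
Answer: -10086021/257 ≈ -39245.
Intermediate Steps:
r(u, n) = -56/(108 + u) (r(u, n) = (-73 + 17)/(108 + u) = -56/(108 + u))
r(149, F(0) - 41) - 1*39245 = -56/(108 + 149) - 1*39245 = -56/257 - 39245 = -10086021/257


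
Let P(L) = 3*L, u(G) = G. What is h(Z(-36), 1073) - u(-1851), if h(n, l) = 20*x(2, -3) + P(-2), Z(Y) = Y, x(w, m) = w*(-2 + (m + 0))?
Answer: 1645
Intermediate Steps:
x(w, m) = w*(-2 + m)
h(n, l) = -206 (h(n, l) = 20*(2*(-2 - 3)) + 3*(-2) = 20*(2*(-5)) - 6 = 20*(-10) - 6 = -200 - 6 = -206)
h(Z(-36), 1073) - u(-1851) = -206 - 1*(-1851) = -206 + 1851 = 1645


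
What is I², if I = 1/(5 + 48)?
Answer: 1/2809 ≈ 0.00035600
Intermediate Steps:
I = 1/53 ≈ 0.018868
I² = (1/53)² = 1/2809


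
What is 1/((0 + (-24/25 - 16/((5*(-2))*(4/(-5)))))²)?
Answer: 625/5476 ≈ 0.11413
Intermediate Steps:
1/((0 + (-24/25 - 16/((5*(-2))*(4/(-5)))))²) = 1/((0 + (-24*1/25 - 16/((-40*(-1)/5))))²) = 1/((0 + (-24/25 - 16/((-10*(-⅘)))))²) = 1/((0 + (-24/25 - 16/8))²) = 1/((0 + (-24/25 - 16*⅛))²) = 1/((0 + (-24/25 - 2))²) = 1/((0 - 74/25)²) = 1/((-74/25)²) = 1/(5476/625) = 625/5476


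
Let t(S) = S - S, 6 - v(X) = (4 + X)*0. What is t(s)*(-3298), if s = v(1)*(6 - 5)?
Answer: 0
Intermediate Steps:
v(X) = 6 (v(X) = 6 - (4 + X)*0 = 6 - 1*0 = 6 + 0 = 6)
s = 6 (s = 6*(6 - 5) = 6*1 = 6)
t(S) = 0
t(s)*(-3298) = 0*(-3298) = 0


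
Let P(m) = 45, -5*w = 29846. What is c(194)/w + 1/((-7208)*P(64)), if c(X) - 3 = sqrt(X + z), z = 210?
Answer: -2447623/4840424280 - 5*sqrt(101)/14923 ≈ -0.0038729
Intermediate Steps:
w = -29846/5 (w = -1/5*29846 = -29846/5 ≈ -5969.2)
c(X) = 3 + sqrt(210 + X) (c(X) = 3 + sqrt(X + 210) = 3 + sqrt(210 + X))
c(194)/w + 1/((-7208)*P(64)) = (3 + sqrt(210 + 194))/(-29846/5) + 1/(-7208*45) = (3 + sqrt(404))*(-5/29846) - 1/7208*1/45 = (3 + 2*sqrt(101))*(-5/29846) - 1/324360 = (-15/29846 - 5*sqrt(101)/14923) - 1/324360 = -2447623/4840424280 - 5*sqrt(101)/14923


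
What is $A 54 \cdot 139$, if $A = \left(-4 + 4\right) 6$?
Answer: $0$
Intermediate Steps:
$A = 0$ ($A = 0 \cdot 6 = 0$)
$A 54 \cdot 139 = 0 \cdot 54 \cdot 139 = 0 \cdot 139 = 0$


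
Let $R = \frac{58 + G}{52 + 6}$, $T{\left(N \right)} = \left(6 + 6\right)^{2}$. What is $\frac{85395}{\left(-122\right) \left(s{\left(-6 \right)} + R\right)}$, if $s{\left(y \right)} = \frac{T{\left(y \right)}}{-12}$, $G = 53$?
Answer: $\frac{165097}{2379} \approx 69.398$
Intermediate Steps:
$T{\left(N \right)} = 144$ ($T{\left(N \right)} = 12^{2} = 144$)
$R = \frac{111}{58}$ ($R = \frac{58 + 53}{52 + 6} = \frac{111}{58} \approx 1.9138$)
$s{\left(y \right)} = -12$ ($s{\left(y \right)} = \frac{144}{-12} = 144 \left(- \frac{1}{12}\right) = -12$)
$\frac{85395}{\left(-122\right) \left(s{\left(-6 \right)} + R\right)} = \frac{85395}{\left(-122\right) \left(-12 + \frac{111}{58}\right)} = \frac{85395}{\left(-122\right) \left(- \frac{585}{58}\right)} = \frac{85395}{\frac{35685}{29}} = 85395 \cdot \frac{29}{35685} = \frac{165097}{2379}$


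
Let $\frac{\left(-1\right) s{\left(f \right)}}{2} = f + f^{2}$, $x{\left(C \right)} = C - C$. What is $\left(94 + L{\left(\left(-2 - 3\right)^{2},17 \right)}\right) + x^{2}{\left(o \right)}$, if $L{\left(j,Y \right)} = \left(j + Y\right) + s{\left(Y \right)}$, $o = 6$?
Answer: $-476$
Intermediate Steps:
$x{\left(C \right)} = 0$
$s{\left(f \right)} = - 2 f - 2 f^{2}$ ($s{\left(f \right)} = - 2 \left(f + f^{2}\right) = - 2 f - 2 f^{2}$)
$L{\left(j,Y \right)} = Y + j - 2 Y \left(1 + Y\right)$ ($L{\left(j,Y \right)} = \left(j + Y\right) - 2 Y \left(1 + Y\right) = \left(Y + j\right) - 2 Y \left(1 + Y\right) = Y + j - 2 Y \left(1 + Y\right)$)
$\left(94 + L{\left(\left(-2 - 3\right)^{2},17 \right)}\right) + x^{2}{\left(o \right)} = \left(94 - \left(17 + 578 - \left(-2 - 3\right)^{2}\right)\right) + 0^{2} = \left(94 - \left(595 - 25\right)\right) + 0 = \left(94 - 570\right) + 0 = -476 + 0 = -476$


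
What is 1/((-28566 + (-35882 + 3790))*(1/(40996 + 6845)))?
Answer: -47841/60658 ≈ -0.78870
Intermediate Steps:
1/((-28566 + (-35882 + 3790))*(1/(40996 + 6845))) = 1/((-28566 - 32092)*(1/47841)) = 1/((-60658)*(1/47841)) = -1/60658*47841 = -47841/60658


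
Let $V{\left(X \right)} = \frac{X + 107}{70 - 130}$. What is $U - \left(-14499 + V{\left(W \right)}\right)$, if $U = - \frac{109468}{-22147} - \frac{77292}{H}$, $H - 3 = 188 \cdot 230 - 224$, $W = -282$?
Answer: $\frac{165768262133345}{11432901516} \approx 14499.0$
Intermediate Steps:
$V{\left(X \right)} = - \frac{107}{60} - \frac{X}{60}$ ($V{\left(X \right)} = \frac{107 + X}{-60} = \left(107 + X\right) \left(- \frac{1}{60}\right) = - \frac{107}{60} - \frac{X}{60}$)
$H = 43019$ ($H = 3 + \left(188 \cdot 230 - 224\right) = 3 + \left(43240 - 224\right) = 3 + 43016 = 43019$)
$U = \frac{2997417968}{952741793}$ ($U = - \frac{109468}{-22147} - \frac{77292}{43019} = \left(-109468\right) \left(- \frac{1}{22147}\right) - \frac{77292}{43019} = \frac{109468}{22147} - \frac{77292}{43019} = \frac{2997417968}{952741793} \approx 3.1461$)
$U - \left(-14499 + V{\left(W \right)}\right) = \frac{2997417968}{952741793} + \left(14499 - \left(- \frac{107}{60} - - \frac{47}{10}\right)\right) = \frac{2997417968}{952741793} + \left(14499 - \left(- \frac{107}{60} + \frac{47}{10}\right)\right) = \frac{2997417968}{952741793} + \left(14499 - \frac{35}{12}\right) = \frac{2997417968}{952741793} + \frac{173953}{12} = \frac{165768262133345}{11432901516}$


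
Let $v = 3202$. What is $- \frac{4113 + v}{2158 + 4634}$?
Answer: $- \frac{7315}{6792} \approx -1.077$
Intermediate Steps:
$- \frac{4113 + v}{2158 + 4634} = - \frac{4113 + 3202}{2158 + 4634} = - \frac{7315}{6792}$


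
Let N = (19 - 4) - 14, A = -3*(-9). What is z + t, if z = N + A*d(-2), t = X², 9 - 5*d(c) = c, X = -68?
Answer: 23422/5 ≈ 4684.4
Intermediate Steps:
d(c) = 9/5 - c/5
A = 27
N = 1 (N = 15 - 14 = 1)
t = 4624 (t = (-68)² = 4624)
z = 302/5 (z = 1 + 27*(9/5 - ⅕*(-2)) = 1 + 27*(9/5 + ⅖) = 1 + 27*(11/5) = 1 + 297/5 = 302/5 ≈ 60.400)
z + t = 302/5 + 4624 = 23422/5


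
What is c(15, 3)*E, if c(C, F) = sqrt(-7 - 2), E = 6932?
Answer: 20796*I ≈ 20796.0*I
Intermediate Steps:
c(C, F) = 3*I (c(C, F) = sqrt(-9) = 3*I)
c(15, 3)*E = (3*I)*6932 = 20796*I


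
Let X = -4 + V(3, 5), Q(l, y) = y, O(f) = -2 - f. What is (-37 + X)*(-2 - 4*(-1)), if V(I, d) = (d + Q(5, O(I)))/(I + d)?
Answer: -82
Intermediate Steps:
V(I, d) = (-2 + d - I)/(I + d) (V(I, d) = (d + (-2 - I))/(I + d) = (-2 + d - I)/(I + d))
X = -4 (X = -4 + (-2 + 5 - 1*3)/(3 + 5) = -4 + (-2 + 5 - 3)/8 = -4 + (⅛)*0 = -4 + 0 = -4)
(-37 + X)*(-2 - 4*(-1)) = (-37 - 4)*(-2 - 4*(-1)) = -41*(-2 + 4) = -41*2 = -82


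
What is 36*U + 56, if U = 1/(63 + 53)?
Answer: 1633/29 ≈ 56.310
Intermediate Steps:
U = 1/116 ≈ 0.0086207
36*U + 56 = 36*(1/116) + 56 = 9/29 + 56 = 1633/29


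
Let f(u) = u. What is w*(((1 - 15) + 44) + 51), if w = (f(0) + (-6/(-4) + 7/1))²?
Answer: 23409/4 ≈ 5852.3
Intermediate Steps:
w = 289/4 (w = (0 + (-6/(-4) + 7/1))² = (0 + (-6*(-¼) + 7*1))² = (0 + (3/2 + 7))² = (0 + 17/2)² = (17/2)² = 289/4 ≈ 72.250)
w*(((1 - 15) + 44) + 51) = 289*(((1 - 15) + 44) + 51)/4 = 289*((-14 + 44) + 51)/4 = 289*(30 + 51)/4 = (289/4)*81 = 23409/4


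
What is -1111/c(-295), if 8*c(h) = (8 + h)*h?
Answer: -8888/84665 ≈ -0.10498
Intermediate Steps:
c(h) = h*(8 + h)/8 (c(h) = ((8 + h)*h)/8 = (h*(8 + h))/8 = h*(8 + h)/8)
-1111/c(-295) = -1111*(-8/(295*(8 - 295))) = -1111/((⅛)*(-295)*(-287)) = -1111/84665/8 = -1111*8/84665 = -8888/84665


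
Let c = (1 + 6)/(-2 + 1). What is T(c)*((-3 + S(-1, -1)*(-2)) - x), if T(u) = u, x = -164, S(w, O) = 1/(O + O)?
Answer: -1134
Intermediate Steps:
S(w, O) = 1/(2*O)
c = -7 (c = 7/(-1) = 7*(-1) = -7)
T(c)*((-3 + S(-1, -1)*(-2)) - x) = -7*((-3 + ((½)/(-1))*(-2)) - 1*(-164)) = -7*((-3 + ((½)*(-1))*(-2)) + 164) = -7*((-3 - ½*(-2)) + 164) = -7*((-3 + 1) + 164) = -7*(-2 + 164) = -7*162 = -1134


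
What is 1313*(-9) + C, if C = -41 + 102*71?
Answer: -4616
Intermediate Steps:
C = 7201 (C = -41 + 7242 = 7201)
1313*(-9) + C = 1313*(-9) + 7201 = -11817 + 7201 = -4616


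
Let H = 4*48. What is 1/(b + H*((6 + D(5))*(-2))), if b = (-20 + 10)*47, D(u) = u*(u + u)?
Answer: -1/21974 ≈ -4.5508e-5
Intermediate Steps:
D(u) = 2*u**2 (D(u) = u*(2*u) = 2*u**2)
H = 192
b = -470 (b = -10*47 = -470)
1/(b + H*((6 + D(5))*(-2))) = 1/(-470 + 192*((6 + 2*5**2)*(-2))) = 1/(-470 + 192*((6 + 2*25)*(-2))) = 1/(-470 + 192*((6 + 50)*(-2))) = 1/(-470 + 192*(56*(-2))) = 1/(-470 + 192*(-112)) = 1/(-470 - 21504) = 1/(-21974) = -1/21974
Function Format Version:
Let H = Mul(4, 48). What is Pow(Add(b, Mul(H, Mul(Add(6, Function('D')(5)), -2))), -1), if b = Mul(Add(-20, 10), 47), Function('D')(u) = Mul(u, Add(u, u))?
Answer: Rational(-1, 21974) ≈ -4.5508e-5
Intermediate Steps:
Function('D')(u) = Mul(2, Pow(u, 2)) (Function('D')(u) = Mul(u, Mul(2, u)) = Mul(2, Pow(u, 2)))
H = 192
b = -470 (b = Mul(-10, 47) = -470)
Pow(Add(b, Mul(H, Mul(Add(6, Function('D')(5)), -2))), -1) = Pow(Add(-470, Mul(192, Mul(Add(6, Mul(2, Pow(5, 2))), -2))), -1) = Pow(Add(-470, Mul(192, Mul(Add(6, Mul(2, 25)), -2))), -1) = Pow(Add(-470, Mul(192, Mul(Add(6, 50), -2))), -1) = Pow(Add(-470, Mul(192, Mul(56, -2))), -1) = Pow(Add(-470, Mul(192, -112)), -1) = Pow(Add(-470, -21504), -1) = Pow(-21974, -1) = Rational(-1, 21974)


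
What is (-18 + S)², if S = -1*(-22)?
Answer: 16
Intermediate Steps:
S = 22
(-18 + S)² = (-18 + 22)² = 4² = 16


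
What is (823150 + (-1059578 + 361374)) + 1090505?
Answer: 1215451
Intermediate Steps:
(823150 + (-1059578 + 361374)) + 1090505 = (823150 - 698204) + 1090505 = 124946 + 1090505 = 1215451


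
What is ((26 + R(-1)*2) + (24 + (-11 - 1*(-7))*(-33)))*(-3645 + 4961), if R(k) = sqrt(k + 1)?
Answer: 239512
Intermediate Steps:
R(k) = sqrt(1 + k)
((26 + R(-1)*2) + (24 + (-11 - 1*(-7))*(-33)))*(-3645 + 4961) = ((26 + sqrt(1 - 1)*2) + (24 + (-11 - 1*(-7))*(-33)))*(-3645 + 4961) = ((26 + sqrt(0)*2) + (24 + (-11 + 7)*(-33)))*1316 = ((26 + 0*2) + (24 - 4*(-33)))*1316 = ((26 + 0) + (24 + 132))*1316 = (26 + 156)*1316 = 182*1316 = 239512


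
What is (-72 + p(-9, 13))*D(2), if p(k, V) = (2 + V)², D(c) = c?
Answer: 306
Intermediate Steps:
(-72 + p(-9, 13))*D(2) = (-72 + (2 + 13)²)*2 = (-72 + 15²)*2 = (-72 + 225)*2 = 153*2 = 306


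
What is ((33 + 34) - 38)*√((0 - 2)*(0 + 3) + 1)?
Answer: 29*I*√5 ≈ 64.846*I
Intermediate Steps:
((33 + 34) - 38)*√((0 - 2)*(0 + 3) + 1) = (67 - 38)*√(-2*3 + 1) = 29*√(-6 + 1) = 29*√(-5) = 29*(I*√5) = 29*I*√5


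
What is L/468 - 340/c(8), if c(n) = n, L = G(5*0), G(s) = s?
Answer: -85/2 ≈ -42.500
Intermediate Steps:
L = 0 (L = 5*0 = 0)
L/468 - 340/c(8) = 0/468 - 340/8 = 0*(1/468) - 340*⅛ = 0 - 85/2 = -85/2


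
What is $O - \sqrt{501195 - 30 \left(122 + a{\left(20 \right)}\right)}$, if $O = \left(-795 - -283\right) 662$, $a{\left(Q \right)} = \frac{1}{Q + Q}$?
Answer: $-338944 - \frac{\sqrt{1990137}}{2} \approx -3.3965 \cdot 10^{5}$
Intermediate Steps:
$a{\left(Q \right)} = \frac{1}{2 Q}$
$O = -338944$ ($O = \left(-795 + \left(-250 + 533\right)\right) 662 = \left(-795 + 283\right) 662 = \left(-512\right) 662 = -338944$)
$O - \sqrt{501195 - 30 \left(122 + a{\left(20 \right)}\right)} = -338944 - \sqrt{501195 - 30 \left(122 + \frac{1}{2 \cdot 20}\right)} = -338944 - \sqrt{501195 - 30 \left(122 + \frac{1}{2} \cdot \frac{1}{20}\right)} = -338944 - \sqrt{501195 - 30 \left(122 + \frac{1}{40}\right)} = -338944 - \sqrt{501195 - \frac{14643}{4}} = -338944 - \sqrt{\frac{1990137}{4}} = -338944 - \frac{\sqrt{1990137}}{2}$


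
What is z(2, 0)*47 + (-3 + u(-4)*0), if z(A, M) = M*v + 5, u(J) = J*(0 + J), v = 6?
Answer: 232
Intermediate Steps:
u(J) = J**2 (u(J) = J*J = J**2)
z(A, M) = 5 + 6*M (z(A, M) = M*6 + 5 = 6*M + 5 = 5 + 6*M)
z(2, 0)*47 + (-3 + u(-4)*0) = (5 + 6*0)*47 + (-3 + (-4)**2*0) = (5 + 0)*47 + (-3 + 16*0) = 5*47 + (-3 + 0) = 235 - 3 = 232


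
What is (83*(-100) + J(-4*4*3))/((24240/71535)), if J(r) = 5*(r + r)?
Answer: -10467955/404 ≈ -25911.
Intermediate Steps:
J(r) = 10*r (J(r) = 5*(2*r) = 10*r)
(83*(-100) + J(-4*4*3))/((24240/71535)) = (83*(-100) + 10*(-4*4*3))/((24240/71535)) = (-8300 + 10*(-16*3))/((24240*(1/71535))) = (-8300 + 10*(-48))/(1616/4769) = (-8300 - 480)*(4769/1616) = -8780*4769/1616 = -10467955/404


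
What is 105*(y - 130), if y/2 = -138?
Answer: -42630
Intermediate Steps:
y = -276 (y = 2*(-138) = -276)
105*(y - 130) = 105*(-276 - 130) = 105*(-406) = -42630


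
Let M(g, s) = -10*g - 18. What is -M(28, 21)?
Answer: 298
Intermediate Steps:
M(g, s) = -18 - 10*g
-M(28, 21) = -(-18 - 10*28) = -(-18 - 280) = -1*(-298) = 298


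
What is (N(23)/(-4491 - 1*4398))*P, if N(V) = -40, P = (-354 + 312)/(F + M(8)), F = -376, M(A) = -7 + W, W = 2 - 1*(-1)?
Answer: 28/56297 ≈ 0.00049736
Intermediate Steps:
W = 3 (W = 2 + 1 = 3)
M(A) = -4 (M(A) = -7 + 3 = -4)
P = 21/190 (P = (-354 + 312)/(-376 - 4) = -42/(-380) = -42*(-1/380) = 21/190 ≈ 0.11053)
(N(23)/(-4491 - 1*4398))*P = -40/(-4491 - 1*4398)*(21/190) = -40/(-4491 - 4398)*(21/190) = -40/(-8889)*(21/190) = -40*(-1/8889)*(21/190) = (40/8889)*(21/190) = 28/56297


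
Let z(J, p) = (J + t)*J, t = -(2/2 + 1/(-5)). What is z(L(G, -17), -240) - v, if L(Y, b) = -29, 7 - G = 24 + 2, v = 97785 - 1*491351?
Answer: 1972151/5 ≈ 3.9443e+5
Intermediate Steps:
v = -393566 (v = 97785 - 491351 = -393566)
t = -⅘ (t = -(2*(½) + 1*(-⅕)) = -(1 - ⅕) = -1*⅘ = -⅘ ≈ -0.80000)
G = -19 (G = 7 - (24 + 2) = 7 - 1*26 = 7 - 26 = -19)
z(J, p) = J*(-⅘ + J) (z(J, p) = (J - ⅘)*J = (-⅘ + J)*J = J*(-⅘ + J))
z(L(G, -17), -240) - v = (⅕)*(-29)*(-4 + 5*(-29)) - 1*(-393566) = (⅕)*(-29)*(-4 - 145) + 393566 = (⅕)*(-29)*(-149) + 393566 = 4321/5 + 393566 = 1972151/5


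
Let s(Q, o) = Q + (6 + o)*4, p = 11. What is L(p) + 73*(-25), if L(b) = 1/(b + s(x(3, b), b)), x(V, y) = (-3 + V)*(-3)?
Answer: -144174/79 ≈ -1825.0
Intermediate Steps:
x(V, y) = 9 - 3*V
s(Q, o) = 24 + Q + 4*o (s(Q, o) = Q + (24 + 4*o) = 24 + Q + 4*o)
L(b) = 1/(24 + 5*b) (L(b) = 1/(b + (24 + (9 - 3*3) + 4*b)) = 1/(b + (24 + (9 - 9) + 4*b)) = 1/(b + (24 + 0 + 4*b)) = 1/(b + (24 + 4*b)) = 1/(24 + 5*b))
L(p) + 73*(-25) = 1/(24 + 5*11) + 73*(-25) = 1/(24 + 55) - 1825 = 1/79 - 1825 = -144174/79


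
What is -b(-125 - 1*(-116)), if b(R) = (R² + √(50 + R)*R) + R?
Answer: -72 + 9*√41 ≈ -14.372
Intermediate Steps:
b(R) = R + R² + R*√(50 + R) (b(R) = (R² + R*√(50 + R)) + R = R + R² + R*√(50 + R))
-b(-125 - 1*(-116)) = -(-125 - 1*(-116))*(1 + (-125 - 1*(-116)) + √(50 + (-125 - 1*(-116)))) = -(-125 + 116)*(1 + (-125 + 116) + √(50 + (-125 + 116))) = -(-9)*(1 - 9 + √(50 - 9)) = -(-9)*(1 - 9 + √41) = -(-9)*(-8 + √41) = -(72 - 9*√41) = -72 + 9*√41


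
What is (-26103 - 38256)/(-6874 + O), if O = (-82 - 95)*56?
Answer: 64359/16786 ≈ 3.8341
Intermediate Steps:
O = -9912 (O = -177*56 = -9912)
(-26103 - 38256)/(-6874 + O) = (-26103 - 38256)/(-6874 - 9912) = -64359/(-16786) = -64359*(-1/16786) = 64359/16786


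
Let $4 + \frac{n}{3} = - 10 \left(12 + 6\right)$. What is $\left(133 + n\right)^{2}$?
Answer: $175561$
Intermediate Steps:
$n = -552$ ($n = -12 + 3 \left(- 10 \left(12 + 6\right)\right) = -12 + 3 \left(\left(-10\right) 18\right) = -12 + 3 \left(-180\right) = -12 - 540 = -552$)
$\left(133 + n\right)^{2} = \left(133 - 552\right)^{2} = \left(-419\right)^{2} = 175561$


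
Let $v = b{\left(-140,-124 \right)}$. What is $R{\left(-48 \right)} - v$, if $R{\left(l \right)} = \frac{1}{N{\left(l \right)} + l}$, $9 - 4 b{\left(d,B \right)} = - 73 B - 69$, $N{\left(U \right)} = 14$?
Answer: $\frac{38139}{17} \approx 2243.5$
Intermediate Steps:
$b{\left(d,B \right)} = \frac{39}{2} + \frac{73 B}{4}$ ($b{\left(d,B \right)} = \frac{9}{4} - \frac{- 73 B - 69}{4} = \frac{9}{4} - \frac{-69 - 73 B}{4} = \frac{9}{4} + \left(\frac{69}{4} + \frac{73 B}{4}\right) = \frac{39}{2} + \frac{73 B}{4}$)
$v = - \frac{4487}{2}$ ($v = \frac{39}{2} + \frac{73}{4} \left(-124\right) = \frac{39}{2} - 2263 = - \frac{4487}{2} \approx -2243.5$)
$R{\left(l \right)} = \frac{1}{14 + l}$
$R{\left(-48 \right)} - v = \frac{1}{14 - 48} - - \frac{4487}{2} = \frac{1}{-34} + \frac{4487}{2} = - \frac{1}{34} + \frac{4487}{2} = \frac{38139}{17}$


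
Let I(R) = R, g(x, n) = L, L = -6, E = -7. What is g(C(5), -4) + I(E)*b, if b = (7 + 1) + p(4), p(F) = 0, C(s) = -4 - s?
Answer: -62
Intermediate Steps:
g(x, n) = -6
b = 8 (b = (7 + 1) + 0 = 8 + 0 = 8)
g(C(5), -4) + I(E)*b = -6 - 7*8 = -6 - 56 = -62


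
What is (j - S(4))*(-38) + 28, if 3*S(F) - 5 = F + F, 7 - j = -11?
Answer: -1474/3 ≈ -491.33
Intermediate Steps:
j = 18 (j = 7 - 1*(-11) = 7 + 11 = 18)
S(F) = 5/3 + 2*F/3 (S(F) = 5/3 + (F + F)/3 = 5/3 + (2*F)/3 = 5/3 + 2*F/3)
(j - S(4))*(-38) + 28 = (18 - (5/3 + (⅔)*4))*(-38) + 28 = (18 - (5/3 + 8/3))*(-38) + 28 = (18 - 1*13/3)*(-38) + 28 = (18 - 13/3)*(-38) + 28 = (41/3)*(-38) + 28 = -1558/3 + 28 = -1474/3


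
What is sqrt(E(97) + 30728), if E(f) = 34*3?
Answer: sqrt(30830) ≈ 175.58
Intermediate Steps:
E(f) = 102
sqrt(E(97) + 30728) = sqrt(102 + 30728) = sqrt(30830)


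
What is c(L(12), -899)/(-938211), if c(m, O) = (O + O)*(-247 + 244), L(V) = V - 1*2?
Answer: -1798/312737 ≈ -0.0057492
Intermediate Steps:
L(V) = -2 + V (L(V) = V - 2 = -2 + V)
c(m, O) = -6*O (c(m, O) = (2*O)*(-3) = -6*O)
c(L(12), -899)/(-938211) = -6*(-899)/(-938211) = 5394*(-1/938211) = -1798/312737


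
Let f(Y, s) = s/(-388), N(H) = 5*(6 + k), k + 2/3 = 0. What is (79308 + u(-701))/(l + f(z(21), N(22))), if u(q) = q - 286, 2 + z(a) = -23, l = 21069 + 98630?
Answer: 22791411/34832389 ≈ 0.65432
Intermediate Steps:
l = 119699
k = -2/3 (k = -2/3 + 0 = -2/3 ≈ -0.66667)
z(a) = -25 (z(a) = -2 - 23 = -25)
N(H) = 80/3 (N(H) = 5*(6 - 2/3) = 5*(16/3) = 80/3)
u(q) = -286 + q
f(Y, s) = -s/388 (f(Y, s) = s*(-1/388) = -s/388)
(79308 + u(-701))/(l + f(z(21), N(22))) = (79308 + (-286 - 701))/(119699 - 1/388*80/3) = (79308 - 987)/(119699 - 20/291) = 78321/(34832389/291) = 78321*(291/34832389) = 22791411/34832389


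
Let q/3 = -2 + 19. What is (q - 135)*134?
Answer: -11256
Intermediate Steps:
q = 51 (q = 3*(-2 + 19) = 3*17 = 51)
(q - 135)*134 = (51 - 135)*134 = -84*134 = -11256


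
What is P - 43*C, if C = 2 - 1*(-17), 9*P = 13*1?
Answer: -7340/9 ≈ -815.56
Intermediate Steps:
P = 13/9 (P = (13*1)/9 = (⅑)*13 = 13/9 ≈ 1.4444)
C = 19 (C = 2 + 17 = 19)
P - 43*C = 13/9 - 43*19 = 13/9 - 817 = -7340/9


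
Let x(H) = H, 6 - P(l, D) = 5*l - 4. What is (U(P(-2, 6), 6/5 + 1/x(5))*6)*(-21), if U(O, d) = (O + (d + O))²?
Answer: -5398974/25 ≈ -2.1596e+5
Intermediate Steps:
P(l, D) = 10 - 5*l (P(l, D) = 6 - (5*l - 4) = 6 - (-4 + 5*l) = 6 + (4 - 5*l) = 10 - 5*l)
U(O, d) = (d + 2*O)² (U(O, d) = (O + (O + d))² = (d + 2*O)²)
(U(P(-2, 6), 6/5 + 1/x(5))*6)*(-21) = (((6/5 + 1/5) + 2*(10 - 5*(-2)))²*6)*(-21) = (((6*(⅕) + 1*(⅕)) + 2*(10 + 10))²*6)*(-21) = (((6/5 + ⅕) + 2*20)²*6)*(-21) = ((7/5 + 40)²*6)*(-21) = ((207/5)²*6)*(-21) = ((42849/25)*6)*(-21) = (257094/25)*(-21) = -5398974/25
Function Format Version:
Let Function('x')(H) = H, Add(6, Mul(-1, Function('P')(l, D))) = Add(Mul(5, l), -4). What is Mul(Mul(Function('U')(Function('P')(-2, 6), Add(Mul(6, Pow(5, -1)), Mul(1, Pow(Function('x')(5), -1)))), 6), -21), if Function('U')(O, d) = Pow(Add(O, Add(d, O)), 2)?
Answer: Rational(-5398974, 25) ≈ -2.1596e+5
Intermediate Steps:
Function('P')(l, D) = Add(10, Mul(-5, l)) (Function('P')(l, D) = Add(6, Mul(-1, Add(Mul(5, l), -4))) = Add(6, Mul(-1, Add(-4, Mul(5, l)))) = Add(6, Add(4, Mul(-5, l))) = Add(10, Mul(-5, l)))
Function('U')(O, d) = Pow(Add(d, Mul(2, O)), 2) (Function('U')(O, d) = Pow(Add(O, Add(O, d)), 2) = Pow(Add(d, Mul(2, O)), 2))
Mul(Mul(Function('U')(Function('P')(-2, 6), Add(Mul(6, Pow(5, -1)), Mul(1, Pow(Function('x')(5), -1)))), 6), -21) = Mul(Mul(Pow(Add(Add(Mul(6, Pow(5, -1)), Mul(1, Pow(5, -1))), Mul(2, Add(10, Mul(-5, -2)))), 2), 6), -21) = Mul(Mul(Pow(Add(Add(Mul(6, Rational(1, 5)), Mul(1, Rational(1, 5))), Mul(2, Add(10, 10))), 2), 6), -21) = Mul(Mul(Pow(Add(Add(Rational(6, 5), Rational(1, 5)), Mul(2, 20)), 2), 6), -21) = Mul(Mul(Pow(Add(Rational(7, 5), 40), 2), 6), -21) = Mul(Mul(Pow(Rational(207, 5), 2), 6), -21) = Mul(Mul(Rational(42849, 25), 6), -21) = Mul(Rational(257094, 25), -21) = Rational(-5398974, 25)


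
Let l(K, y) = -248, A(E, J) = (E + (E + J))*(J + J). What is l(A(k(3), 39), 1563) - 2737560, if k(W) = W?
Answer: -2737808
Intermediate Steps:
A(E, J) = 2*J*(J + 2*E) (A(E, J) = (J + 2*E)*(2*J) = 2*J*(J + 2*E))
l(A(k(3), 39), 1563) - 2737560 = -248 - 2737560 = -2737808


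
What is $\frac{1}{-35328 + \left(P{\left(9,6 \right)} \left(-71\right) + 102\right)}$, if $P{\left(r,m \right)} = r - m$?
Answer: $- \frac{1}{35439} \approx -2.8218 \cdot 10^{-5}$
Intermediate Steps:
$\frac{1}{-35328 + \left(P{\left(9,6 \right)} \left(-71\right) + 102\right)} = \frac{1}{-35328 + \left(\left(9 - 6\right) \left(-71\right) + 102\right)} = \frac{1}{-35328 + \left(3 \left(-71\right) + 102\right)} = \frac{1}{-35328 + \left(-213 + 102\right)} = \frac{1}{-35328 - 111} = \frac{1}{-35439} = - \frac{1}{35439}$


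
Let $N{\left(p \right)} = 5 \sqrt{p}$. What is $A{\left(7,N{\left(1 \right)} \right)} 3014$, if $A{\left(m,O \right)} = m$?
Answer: $21098$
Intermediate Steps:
$A{\left(7,N{\left(1 \right)} \right)} 3014 = 7 \cdot 3014 = 21098$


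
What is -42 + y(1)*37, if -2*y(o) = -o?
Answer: -47/2 ≈ -23.500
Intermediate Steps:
y(o) = o/2 (y(o) = -(-1)*o/2 = o/2)
-42 + y(1)*37 = -42 + ((½)*1)*37 = -42 + (½)*37 = -42 + 37/2 = -47/2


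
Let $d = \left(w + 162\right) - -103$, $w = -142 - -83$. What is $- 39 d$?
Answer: $-8034$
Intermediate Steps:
$w = -59$ ($w = -142 + 83 = -59$)
$d = 206$ ($d = \left(-59 + 162\right) - -103 = 103 + \left(-92 + 195\right) = 103 + 103 = 206$)
$- 39 d = \left(-39\right) 206 = -8034$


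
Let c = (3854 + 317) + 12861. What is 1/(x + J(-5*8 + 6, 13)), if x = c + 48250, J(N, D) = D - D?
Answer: 1/65282 ≈ 1.5318e-5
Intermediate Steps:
c = 17032 (c = 4171 + 12861 = 17032)
J(N, D) = 0
x = 65282 (x = 17032 + 48250 = 65282)
1/(x + J(-5*8 + 6, 13)) = 1/(65282 + 0) = 1/65282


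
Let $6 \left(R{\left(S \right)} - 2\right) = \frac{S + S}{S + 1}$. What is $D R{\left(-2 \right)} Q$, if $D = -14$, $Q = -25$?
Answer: $\frac{2800}{3} \approx 933.33$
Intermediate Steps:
$R{\left(S \right)} = 2 + \frac{S}{3 \left(1 + S\right)}$ ($R{\left(S \right)} = 2 + \frac{\left(S + S\right) \frac{1}{S + 1}}{6} = 2 + \frac{2 S \frac{1}{1 + S}}{6} = 2 + \frac{S}{3 \left(1 + S\right)}$)
$D R{\left(-2 \right)} Q = - 14 \frac{6 + 7 \left(-2\right)}{3 \left(1 - 2\right)} \left(-25\right) = - 14 \frac{6 - 14}{3 \left(-1\right)} \left(-25\right) = - 14 \cdot \frac{1}{3} \left(-1\right) \left(-8\right) \left(-25\right) = \left(-14\right) \frac{8}{3} \left(-25\right) = \left(- \frac{112}{3}\right) \left(-25\right) = \frac{2800}{3}$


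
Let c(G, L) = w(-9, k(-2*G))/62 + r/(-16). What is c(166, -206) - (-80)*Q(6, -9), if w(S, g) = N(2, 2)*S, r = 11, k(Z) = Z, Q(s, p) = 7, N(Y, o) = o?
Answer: 277275/496 ≈ 559.02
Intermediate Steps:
w(S, g) = 2*S
c(G, L) = -485/496 (c(G, L) = (2*(-9))/62 + 11/(-16) = -18*1/62 + 11*(-1/16) = -9/31 - 11/16 = -485/496)
c(166, -206) - (-80)*Q(6, -9) = -485/496 - (-80)*7 = -485/496 - 1*(-560) = -485/496 + 560 = 277275/496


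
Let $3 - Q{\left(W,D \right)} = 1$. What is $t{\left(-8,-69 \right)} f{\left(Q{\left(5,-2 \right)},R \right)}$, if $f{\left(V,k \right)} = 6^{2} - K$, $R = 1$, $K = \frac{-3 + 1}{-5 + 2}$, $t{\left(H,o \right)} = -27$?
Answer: $-954$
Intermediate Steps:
$K = \frac{2}{3}$ ($K = - \frac{2}{-3} = \left(-2\right) \left(- \frac{1}{3}\right) = \frac{2}{3} \approx 0.66667$)
$Q{\left(W,D \right)} = 2$ ($Q{\left(W,D \right)} = 3 - 1 = 2$)
$f{\left(V,k \right)} = \frac{106}{3}$ ($f{\left(V,k \right)} = 6^{2} - \frac{2}{3} = 36 - \frac{2}{3} = \frac{106}{3}$)
$t{\left(-8,-69 \right)} f{\left(Q{\left(5,-2 \right)},R \right)} = \left(-27\right) \frac{106}{3} = -954$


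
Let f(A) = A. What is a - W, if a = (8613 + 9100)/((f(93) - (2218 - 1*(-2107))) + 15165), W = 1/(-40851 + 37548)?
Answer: 58516972/36111699 ≈ 1.6204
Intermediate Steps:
W = -1/3303 (W = 1/(-3303) = -1/3303 ≈ -0.00030276)
a = 17713/10933 (a = (8613 + 9100)/((93 - (2218 - 1*(-2107))) + 15165) = 17713/((93 - (2218 + 2107)) + 15165) = 17713/((93 - 1*4325) + 15165) = 17713/((93 - 4325) + 15165) = 17713/(-4232 + 15165) = 17713/10933 ≈ 1.6201)
a - W = 17713/10933 - 1*(-1/3303) = 17713/10933 + 1/3303 = 58516972/36111699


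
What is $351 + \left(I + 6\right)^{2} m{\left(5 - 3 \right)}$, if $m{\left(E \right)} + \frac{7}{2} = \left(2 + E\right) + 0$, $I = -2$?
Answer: $359$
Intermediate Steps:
$m{\left(E \right)} = - \frac{3}{2} + E$ ($m{\left(E \right)} = - \frac{7}{2} + \left(\left(2 + E\right) + 0\right) = - \frac{7}{2} + \left(2 + E\right) = - \frac{3}{2} + E$)
$351 + \left(I + 6\right)^{2} m{\left(5 - 3 \right)} = 351 + \left(-2 + 6\right)^{2} \left(- \frac{3}{2} + \left(5 - 3\right)\right) = 351 + 4^{2} \left(- \frac{3}{2} + 2\right) = 351 + 16 \cdot \frac{1}{2} = 351 + 8 = 359$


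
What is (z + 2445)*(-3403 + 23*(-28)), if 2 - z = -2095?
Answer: -18381474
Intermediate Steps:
z = 2097 (z = 2 - 1*(-2095) = 2 + 2095 = 2097)
(z + 2445)*(-3403 + 23*(-28)) = (2097 + 2445)*(-3403 + 23*(-28)) = 4542*(-3403 - 644) = 4542*(-4047) = -18381474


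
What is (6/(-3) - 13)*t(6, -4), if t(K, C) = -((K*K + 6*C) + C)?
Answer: 120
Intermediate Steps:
t(K, C) = -K² - 7*C (t(K, C) = -((K² + 6*C) + C) = -(K² + 7*C) = -K² - 7*C)
(6/(-3) - 13)*t(6, -4) = (6/(-3) - 13)*(-1*6² - 7*(-4)) = (6*(-⅓) - 13)*(-1*36 + 28) = (-2 - 13)*(-36 + 28) = -15*(-8) = 120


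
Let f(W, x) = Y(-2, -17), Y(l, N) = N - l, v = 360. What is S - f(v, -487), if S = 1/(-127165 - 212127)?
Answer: 5089379/339292 ≈ 15.000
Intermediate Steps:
f(W, x) = -15 (f(W, x) = -17 - 1*(-2) = -17 + 2 = -15)
S = -1/339292 (S = 1/(-339292) = -1/339292 ≈ -2.9473e-6)
S - f(v, -487) = -1/339292 - 1*(-15) = -1/339292 + 15 = 5089379/339292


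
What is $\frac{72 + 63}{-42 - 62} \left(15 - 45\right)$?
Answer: $\frac{2025}{52} \approx 38.942$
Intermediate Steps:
$\frac{72 + 63}{-42 - 62} \left(15 - 45\right) = \frac{135}{-104} \left(-30\right) = 135 \left(- \frac{1}{104}\right) \left(-30\right) = \left(- \frac{135}{104}\right) \left(-30\right) = \frac{2025}{52}$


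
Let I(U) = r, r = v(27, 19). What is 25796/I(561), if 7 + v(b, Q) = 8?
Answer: 25796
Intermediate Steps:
v(b, Q) = 1 (v(b, Q) = -7 + 8 = 1)
r = 1
I(U) = 1
25796/I(561) = 25796/1 = 25796*1 = 25796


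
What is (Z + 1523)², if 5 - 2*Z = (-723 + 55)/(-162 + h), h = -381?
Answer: 2742418800625/1179396 ≈ 2.3253e+6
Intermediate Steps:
Z = 2047/1086 (Z = 5/2 - (-723 + 55)/(2*(-162 - 381)) = 5/2 - (-334)/(-543) = 5/2 - (-334)*(-1)/543 = 5/2 - ½*668/543 = 5/2 - 334/543 = 2047/1086 ≈ 1.8849)
(Z + 1523)² = (2047/1086 + 1523)² = (1656025/1086)² = 2742418800625/1179396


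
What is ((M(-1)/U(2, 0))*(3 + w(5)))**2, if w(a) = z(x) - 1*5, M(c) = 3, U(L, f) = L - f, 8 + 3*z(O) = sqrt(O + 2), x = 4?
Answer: (-14 + sqrt(6))**2/4 ≈ 33.354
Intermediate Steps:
z(O) = -8/3 + sqrt(2 + O)/3 (z(O) = -8/3 + sqrt(O + 2)/3 = -8/3 + sqrt(2 + O)/3)
w(a) = -23/3 + sqrt(6)/3 (w(a) = (-8/3 + sqrt(2 + 4)/3) - 1*5 = (-8/3 + sqrt(6)/3) - 5 = -23/3 + sqrt(6)/3)
((M(-1)/U(2, 0))*(3 + w(5)))**2 = ((3/(2 - 1*0))*(3 + (-23/3 + sqrt(6)/3)))**2 = ((3/(2 + 0))*(-14/3 + sqrt(6)/3))**2 = ((3/2)*(-14/3 + sqrt(6)/3))**2 = ((3*(1/2))*(-14/3 + sqrt(6)/3))**2 = (3*(-14/3 + sqrt(6)/3)/2)**2 = (-7 + sqrt(6)/2)**2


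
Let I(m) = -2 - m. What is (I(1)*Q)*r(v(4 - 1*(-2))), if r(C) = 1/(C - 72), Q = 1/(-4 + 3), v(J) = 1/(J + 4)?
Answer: -30/719 ≈ -0.041725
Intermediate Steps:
v(J) = 1/(4 + J)
Q = -1 (Q = 1/(-1) = -1)
r(C) = 1/(-72 + C)
(I(1)*Q)*r(v(4 - 1*(-2))) = ((-2 - 1*1)*(-1))/(-72 + 1/(4 + (4 - 1*(-2)))) = ((-2 - 1)*(-1))/(-72 + 1/(4 + (4 + 2))) = (-3*(-1))/(-72 + 1/(4 + 6)) = 3/(-72 + 1/10) = 3/(-719/10) = 3*(-10/719) = -30/719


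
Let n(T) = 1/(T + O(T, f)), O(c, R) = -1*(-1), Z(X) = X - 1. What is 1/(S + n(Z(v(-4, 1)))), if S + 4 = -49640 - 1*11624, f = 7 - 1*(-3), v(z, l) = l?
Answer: -1/61267 ≈ -1.6322e-5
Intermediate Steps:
Z(X) = -1 + X
f = 10 (f = 7 + 3 = 10)
S = -61268 (S = -4 + (-49640 - 1*11624) = -4 + (-49640 - 11624) = -4 - 61264 = -61268)
O(c, R) = 1
n(T) = 1/(1 + T) (n(T) = 1/(T + 1) = 1/(1 + T))
1/(S + n(Z(v(-4, 1)))) = 1/(-61268 + 1/(1 + (-1 + 1))) = 1/(-61268 + 1/(1 + 0)) = 1/(-61268 + 1/1) = 1/(-61268 + 1) = 1/(-61267) = -1/61267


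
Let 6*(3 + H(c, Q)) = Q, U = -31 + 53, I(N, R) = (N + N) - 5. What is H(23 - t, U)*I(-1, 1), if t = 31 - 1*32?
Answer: -14/3 ≈ -4.6667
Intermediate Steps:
I(N, R) = -5 + 2*N (I(N, R) = 2*N - 5 = -5 + 2*N)
t = -1 (t = 31 - 32 = -1)
U = 22
H(c, Q) = -3 + Q/6
H(23 - t, U)*I(-1, 1) = (-3 + (⅙)*22)*(-5 + 2*(-1)) = (-3 + 11/3)*(-5 - 2) = (⅔)*(-7) = -14/3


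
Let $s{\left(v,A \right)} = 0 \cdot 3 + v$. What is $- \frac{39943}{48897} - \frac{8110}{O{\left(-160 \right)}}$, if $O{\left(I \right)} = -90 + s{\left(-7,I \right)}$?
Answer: $\frac{392680199}{4743009} \approx 82.791$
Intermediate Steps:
$s{\left(v,A \right)} = v$ ($s{\left(v,A \right)} = 0 + v = v$)
$O{\left(I \right)} = -97$ ($O{\left(I \right)} = -90 - 7 = -97$)
$- \frac{39943}{48897} - \frac{8110}{O{\left(-160 \right)}} = - \frac{39943}{48897} - \frac{8110}{-97} = \left(-39943\right) \frac{1}{48897} - - \frac{8110}{97} = - \frac{39943}{48897} + \frac{8110}{97} = \frac{392680199}{4743009}$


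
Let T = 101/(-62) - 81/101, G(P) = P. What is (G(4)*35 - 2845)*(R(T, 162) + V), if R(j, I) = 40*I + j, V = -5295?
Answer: -20031193135/6262 ≈ -3.1988e+6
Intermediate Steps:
T = -15223/6262 (T = 101*(-1/62) - 81*1/101 = -101/62 - 81/101 = -15223/6262 ≈ -2.4310)
R(j, I) = j + 40*I
(G(4)*35 - 2845)*(R(T, 162) + V) = (4*35 - 2845)*((-15223/6262 + 40*162) - 5295) = (140 - 2845)*((-15223/6262 + 6480) - 5295) = -2705*(40562537/6262 - 5295) = -2705*7405247/6262 = -20031193135/6262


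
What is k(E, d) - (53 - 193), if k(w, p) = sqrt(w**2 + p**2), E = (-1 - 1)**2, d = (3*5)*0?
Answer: 144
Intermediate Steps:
d = 0 (d = 15*0 = 0)
E = 4 (E = (-2)**2 = 4)
k(w, p) = sqrt(p**2 + w**2)
k(E, d) - (53 - 193) = sqrt(0**2 + 4**2) - (53 - 193) = sqrt(0 + 16) - 1*(-140) = sqrt(16) + 140 = 4 + 140 = 144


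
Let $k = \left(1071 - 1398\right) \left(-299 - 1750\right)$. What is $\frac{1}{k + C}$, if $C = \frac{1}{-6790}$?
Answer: $\frac{6790}{4549456169} \approx 1.4925 \cdot 10^{-6}$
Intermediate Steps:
$C = - \frac{1}{6790} \approx -0.00014728$
$k = 670023$ ($k = \left(-327\right) \left(-2049\right) = 670023$)
$\frac{1}{k + C} = \frac{1}{670023 - \frac{1}{6790}} = \frac{1}{\frac{4549456169}{6790}} = \frac{6790}{4549456169}$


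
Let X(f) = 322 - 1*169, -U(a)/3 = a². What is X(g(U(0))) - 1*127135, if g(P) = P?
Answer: -126982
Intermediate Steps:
U(a) = -3*a²
X(f) = 153 (X(f) = 322 - 169 = 153)
X(g(U(0))) - 1*127135 = 153 - 1*127135 = 153 - 127135 = -126982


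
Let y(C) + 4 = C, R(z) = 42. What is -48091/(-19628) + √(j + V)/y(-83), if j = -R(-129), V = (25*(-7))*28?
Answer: 48091/19628 - I*√4942/87 ≈ 2.4501 - 0.80804*I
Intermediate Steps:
V = -4900 (V = -175*28 = -4900)
y(C) = -4 + C
j = -42 (j = -1*42 = -42)
-48091/(-19628) + √(j + V)/y(-83) = -48091/(-19628) + √(-42 - 4900)/(-4 - 83) = -48091*(-1/19628) + √(-4942)/(-87) = 48091/19628 + (I*√4942)*(-1/87) = 48091/19628 - I*√4942/87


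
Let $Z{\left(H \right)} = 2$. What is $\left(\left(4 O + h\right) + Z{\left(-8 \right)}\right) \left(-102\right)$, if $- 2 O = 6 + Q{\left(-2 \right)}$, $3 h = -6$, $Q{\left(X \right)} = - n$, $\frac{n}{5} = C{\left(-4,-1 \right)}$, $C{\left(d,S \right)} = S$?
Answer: $2244$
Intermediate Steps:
$n = -5$ ($n = 5 \left(-1\right) = -5$)
$Q{\left(X \right)} = 5$ ($Q{\left(X \right)} = \left(-1\right) \left(-5\right) = 5$)
$h = -2$ ($h = \frac{1}{3} \left(-6\right) = -2$)
$O = - \frac{11}{2}$ ($O = - \frac{6 + 5}{2} = \left(- \frac{1}{2}\right) 11 = - \frac{11}{2} \approx -5.5$)
$\left(\left(4 O + h\right) + Z{\left(-8 \right)}\right) \left(-102\right) = \left(\left(4 \left(- \frac{11}{2}\right) - 2\right) + 2\right) \left(-102\right) = \left(\left(-22 - 2\right) + 2\right) \left(-102\right) = \left(-24 + 2\right) \left(-102\right) = \left(-22\right) \left(-102\right) = 2244$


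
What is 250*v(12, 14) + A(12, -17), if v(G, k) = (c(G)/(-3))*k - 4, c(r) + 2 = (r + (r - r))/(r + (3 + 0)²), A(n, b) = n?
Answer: 2036/3 ≈ 678.67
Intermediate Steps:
c(r) = -2 + r/(9 + r) (c(r) = -2 + (r + (r - r))/(r + (3 + 0)²) = -2 + (r + 0)/(r + 3²) = -2 + r/(r + 9) = -2 + r/(9 + r))
v(G, k) = -4 - k*(-18 - G)/(3*(9 + G)) (v(G, k) = (((-18 - G)/(9 + G))/(-3))*k - 4 = (((-18 - G)/(9 + G))*(-⅓))*k - 4 = (-(-18 - G)/(3*(9 + G)))*k - 4 = -k*(-18 - G)/(3*(9 + G)) - 4 = -4 - k*(-18 - G)/(3*(9 + G)))
250*v(12, 14) + A(12, -17) = 250*((-108 - 12*12 + 14*(18 + 12))/(3*(9 + 12))) + 12 = 250*((⅓)*(-108 - 144 + 14*30)/21) + 12 = 250*((⅓)*(1/21)*(-108 - 144 + 420)) + 12 = 250*((⅓)*(1/21)*168) + 12 = 250*(8/3) + 12 = 2000/3 + 12 = 2036/3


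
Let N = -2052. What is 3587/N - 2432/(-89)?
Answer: 4671221/182628 ≈ 25.578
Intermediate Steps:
3587/N - 2432/(-89) = 3587/(-2052) - 2432/(-89) = 3587*(-1/2052) - 2432*(-1/89) = -3587/2052 + 2432/89 = 4671221/182628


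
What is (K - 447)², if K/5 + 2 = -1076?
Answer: 34070569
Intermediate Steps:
K = -5390 (K = -10 + 5*(-1076) = -10 - 5380 = -5390)
(K - 447)² = (-5390 - 447)² = (-5837)² = 34070569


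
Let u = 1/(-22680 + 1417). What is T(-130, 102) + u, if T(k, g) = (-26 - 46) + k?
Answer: -4295127/21263 ≈ -202.00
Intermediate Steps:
T(k, g) = -72 + k
u = -1/21263 (u = 1/(-21263) = -1/21263 ≈ -4.7030e-5)
T(-130, 102) + u = (-72 - 130) - 1/21263 = -202 - 1/21263 = -4295127/21263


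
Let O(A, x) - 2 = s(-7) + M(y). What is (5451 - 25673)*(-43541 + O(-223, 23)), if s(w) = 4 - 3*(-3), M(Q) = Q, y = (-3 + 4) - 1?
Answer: 880182772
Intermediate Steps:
y = 0 (y = 1 - 1 = 0)
s(w) = 13 (s(w) = 4 + 9 = 13)
O(A, x) = 15 (O(A, x) = 2 + (13 + 0) = 2 + 13 = 15)
(5451 - 25673)*(-43541 + O(-223, 23)) = (5451 - 25673)*(-43541 + 15) = -20222*(-43526) = 880182772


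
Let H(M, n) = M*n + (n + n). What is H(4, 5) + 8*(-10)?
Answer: -50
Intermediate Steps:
H(M, n) = 2*n + M*n (H(M, n) = M*n + 2*n = 2*n + M*n)
H(4, 5) + 8*(-10) = 5*(2 + 4) + 8*(-10) = 5*6 - 80 = 30 - 80 = -50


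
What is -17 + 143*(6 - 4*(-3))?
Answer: 2557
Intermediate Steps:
-17 + 143*(6 - 4*(-3)) = -17 + 143*(6 + 12) = -17 + 143*18 = -17 + 2574 = 2557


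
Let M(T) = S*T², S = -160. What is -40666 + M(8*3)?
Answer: -132826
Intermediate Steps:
M(T) = -160*T²
-40666 + M(8*3) = -40666 - 160*(8*3)² = -40666 - 160*24² = -40666 - 160*576 = -40666 - 92160 = -132826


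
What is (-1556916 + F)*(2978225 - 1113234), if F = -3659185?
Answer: -9727981420091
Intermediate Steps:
(-1556916 + F)*(2978225 - 1113234) = (-1556916 - 3659185)*(2978225 - 1113234) = -5216101*1864991 = -9727981420091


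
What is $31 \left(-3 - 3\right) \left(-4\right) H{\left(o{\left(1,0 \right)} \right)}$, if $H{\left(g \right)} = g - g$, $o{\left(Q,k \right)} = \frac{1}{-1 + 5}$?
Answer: $0$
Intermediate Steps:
$o{\left(Q,k \right)} = \frac{1}{4}$
$H{\left(g \right)} = 0$
$31 \left(-3 - 3\right) \left(-4\right) H{\left(o{\left(1,0 \right)} \right)} = 31 \left(-3 - 3\right) \left(-4\right) 0 = 31 \left(\left(-6\right) \left(-4\right)\right) 0 = 31 \cdot 24 \cdot 0 = 744 \cdot 0 = 0$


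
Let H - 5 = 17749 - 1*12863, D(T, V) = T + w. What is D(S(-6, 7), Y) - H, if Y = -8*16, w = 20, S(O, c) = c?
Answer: -4864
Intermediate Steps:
Y = -128
D(T, V) = 20 + T (D(T, V) = T + 20 = 20 + T)
H = 4891 (H = 5 + (17749 - 1*12863) = 5 + (17749 - 12863) = 5 + 4886 = 4891)
D(S(-6, 7), Y) - H = (20 + 7) - 1*4891 = 27 - 4891 = -4864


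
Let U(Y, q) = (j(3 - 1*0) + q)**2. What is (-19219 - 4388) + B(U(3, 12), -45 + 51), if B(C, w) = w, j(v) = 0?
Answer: -23601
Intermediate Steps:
U(Y, q) = q**2 (U(Y, q) = (0 + q)**2 = q**2)
(-19219 - 4388) + B(U(3, 12), -45 + 51) = (-19219 - 4388) + (-45 + 51) = -23607 + 6 = -23601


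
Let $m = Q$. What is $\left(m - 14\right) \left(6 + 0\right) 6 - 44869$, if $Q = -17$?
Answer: $-45985$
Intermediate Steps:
$m = -17$
$\left(m - 14\right) \left(6 + 0\right) 6 - 44869 = \left(-17 - 14\right) \left(6 + 0\right) 6 - 44869 = - 31 \cdot 6 \cdot 6 - 44869 = \left(-31\right) 36 - 44869 = -1116 - 44869 = -45985$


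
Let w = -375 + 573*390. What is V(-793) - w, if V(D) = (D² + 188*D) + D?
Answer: 255877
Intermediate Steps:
w = 223095 (w = -375 + 223470 = 223095)
V(D) = D² + 189*D
V(-793) - w = -793*(189 - 793) - 1*223095 = -793*(-604) - 223095 = 478972 - 223095 = 255877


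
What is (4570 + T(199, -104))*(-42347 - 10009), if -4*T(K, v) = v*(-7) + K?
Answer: -227133417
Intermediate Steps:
T(K, v) = -K/4 + 7*v/4 (T(K, v) = -(v*(-7) + K)/4 = -(-7*v + K)/4 = -(K - 7*v)/4 = -K/4 + 7*v/4)
(4570 + T(199, -104))*(-42347 - 10009) = (4570 + (-¼*199 + (7/4)*(-104)))*(-42347 - 10009) = (4570 + (-199/4 - 182))*(-52356) = (4570 - 927/4)*(-52356) = (17353/4)*(-52356) = -227133417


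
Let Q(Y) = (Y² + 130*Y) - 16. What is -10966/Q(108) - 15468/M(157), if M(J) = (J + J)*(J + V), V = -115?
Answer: -22581733/14115556 ≈ -1.5998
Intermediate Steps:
M(J) = 2*J*(-115 + J) (M(J) = (J + J)*(J - 115) = (2*J)*(-115 + J) = 2*J*(-115 + J))
Q(Y) = -16 + Y² + 130*Y
-10966/Q(108) - 15468/M(157) = -10966/(-16 + 108² + 130*108) - 15468*1/(314*(-115 + 157)) = -10966/(-16 + 11664 + 14040) - 15468/(2*157*42) = -10966/25688 - 15468/13188 = -10966*1/25688 - 15468*1/13188 = -5483/12844 - 1289/1099 = -22581733/14115556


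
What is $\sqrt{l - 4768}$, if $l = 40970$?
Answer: $\sqrt{36202} \approx 190.27$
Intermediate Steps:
$\sqrt{l - 4768} = \sqrt{40970 - 4768} = \sqrt{36202}$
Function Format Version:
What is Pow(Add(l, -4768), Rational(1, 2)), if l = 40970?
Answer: Pow(36202, Rational(1, 2)) ≈ 190.27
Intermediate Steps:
Pow(Add(l, -4768), Rational(1, 2)) = Pow(Add(40970, -4768), Rational(1, 2)) = Pow(36202, Rational(1, 2))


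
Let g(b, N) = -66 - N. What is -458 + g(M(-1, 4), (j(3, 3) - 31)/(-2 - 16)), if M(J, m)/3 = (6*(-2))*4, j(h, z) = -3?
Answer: -4733/9 ≈ -525.89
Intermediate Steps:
M(J, m) = -144 (M(J, m) = 3*((6*(-2))*4) = 3*(-12*4) = 3*(-48) = -144)
-458 + g(M(-1, 4), (j(3, 3) - 31)/(-2 - 16)) = -458 + (-66 - (-3 - 31)/(-2 - 16)) = -458 + (-66 - (-34)/(-18)) = -458 + (-66 - (-34)*(-1)/18) = -458 + (-66 - 1*17/9) = -458 + (-66 - 17/9) = -458 - 611/9 = -4733/9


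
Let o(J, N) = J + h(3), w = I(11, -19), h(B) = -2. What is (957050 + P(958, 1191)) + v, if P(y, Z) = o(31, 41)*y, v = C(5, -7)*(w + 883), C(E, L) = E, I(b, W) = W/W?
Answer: 989252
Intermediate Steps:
I(b, W) = 1
w = 1
v = 4420 (v = 5*(1 + 883) = 5*884 = 4420)
o(J, N) = -2 + J (o(J, N) = J - 2 = -2 + J)
P(y, Z) = 29*y (P(y, Z) = (-2 + 31)*y = 29*y)
(957050 + P(958, 1191)) + v = (957050 + 29*958) + 4420 = (957050 + 27782) + 4420 = 984832 + 4420 = 989252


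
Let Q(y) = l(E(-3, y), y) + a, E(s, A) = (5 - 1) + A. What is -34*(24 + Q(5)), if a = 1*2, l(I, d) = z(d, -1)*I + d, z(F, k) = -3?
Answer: -136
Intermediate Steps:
E(s, A) = 4 + A
l(I, d) = d - 3*I (l(I, d) = -3*I + d = d - 3*I)
a = 2
Q(y) = -10 - 2*y (Q(y) = (y - 3*(4 + y)) + 2 = (y + (-12 - 3*y)) + 2 = (-12 - 2*y) + 2 = -10 - 2*y)
-34*(24 + Q(5)) = -34*(24 + (-10 - 2*5)) = -34*(24 + (-10 - 10)) = -34*(24 - 20) = -34*4 = -136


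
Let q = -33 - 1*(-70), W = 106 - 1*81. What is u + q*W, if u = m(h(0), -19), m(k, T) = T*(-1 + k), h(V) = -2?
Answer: 982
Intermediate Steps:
u = 57 (u = -19*(-1 - 2) = -19*(-3) = 57)
W = 25 (W = 106 - 81 = 25)
q = 37 (q = -33 + 70 = 37)
u + q*W = 57 + 37*25 = 57 + 925 = 982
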